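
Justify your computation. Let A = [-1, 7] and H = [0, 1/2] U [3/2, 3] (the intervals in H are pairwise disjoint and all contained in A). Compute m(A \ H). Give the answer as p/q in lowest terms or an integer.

The ambient interval has length m(A) = 7 - (-1) = 8.
Since the holes are disjoint and sit inside A, by finite additivity
  m(H) = sum_i (b_i - a_i), and m(A \ H) = m(A) - m(H).
Computing the hole measures:
  m(H_1) = 1/2 - 0 = 1/2.
  m(H_2) = 3 - 3/2 = 3/2.
Summed: m(H) = 1/2 + 3/2 = 2.
So m(A \ H) = 8 - 2 = 6.

6


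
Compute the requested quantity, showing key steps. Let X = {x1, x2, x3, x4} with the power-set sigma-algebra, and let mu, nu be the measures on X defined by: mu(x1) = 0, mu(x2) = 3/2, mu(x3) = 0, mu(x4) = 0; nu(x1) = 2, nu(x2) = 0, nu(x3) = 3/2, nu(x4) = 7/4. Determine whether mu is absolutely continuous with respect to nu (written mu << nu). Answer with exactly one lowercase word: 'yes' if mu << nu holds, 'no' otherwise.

mu << nu means: every nu-null measurable set is also mu-null; equivalently, for every atom x, if nu({x}) = 0 then mu({x}) = 0.
Checking each atom:
  x1: nu = 2 > 0 -> no constraint.
  x2: nu = 0, mu = 3/2 > 0 -> violates mu << nu.
  x3: nu = 3/2 > 0 -> no constraint.
  x4: nu = 7/4 > 0 -> no constraint.
The atom(s) x2 violate the condition (nu = 0 but mu > 0). Therefore mu is NOT absolutely continuous w.r.t. nu.

no


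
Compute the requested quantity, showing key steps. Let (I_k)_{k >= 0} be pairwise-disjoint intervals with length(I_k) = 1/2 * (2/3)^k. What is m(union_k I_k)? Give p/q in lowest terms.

By countable additivity of the Lebesgue measure on pairwise disjoint measurable sets,
  m(union_{k >= 0} I_k) = sum_{k >= 0} m(I_k) = sum_{k >= 0} a * r^k,
  with a = 1/2 and r = 2/3.
Since 0 < r = 2/3 < 1, the geometric series converges:
  sum_{k >= 0} a * r^k = a / (1 - r).
  = 1/2 / (1 - 2/3)
  = 1/2 / (1/3)
  = 3/2.

3/2


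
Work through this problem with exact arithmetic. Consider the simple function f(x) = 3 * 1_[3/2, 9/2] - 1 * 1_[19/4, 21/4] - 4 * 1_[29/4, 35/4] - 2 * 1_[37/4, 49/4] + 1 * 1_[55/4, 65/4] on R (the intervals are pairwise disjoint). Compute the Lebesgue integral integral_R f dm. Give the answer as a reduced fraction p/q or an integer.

For a simple function f = sum_i c_i * 1_{A_i} with disjoint A_i,
  integral f dm = sum_i c_i * m(A_i).
Lengths of the A_i:
  m(A_1) = 9/2 - 3/2 = 3.
  m(A_2) = 21/4 - 19/4 = 1/2.
  m(A_3) = 35/4 - 29/4 = 3/2.
  m(A_4) = 49/4 - 37/4 = 3.
  m(A_5) = 65/4 - 55/4 = 5/2.
Contributions c_i * m(A_i):
  (3) * (3) = 9.
  (-1) * (1/2) = -1/2.
  (-4) * (3/2) = -6.
  (-2) * (3) = -6.
  (1) * (5/2) = 5/2.
Total: 9 - 1/2 - 6 - 6 + 5/2 = -1.

-1


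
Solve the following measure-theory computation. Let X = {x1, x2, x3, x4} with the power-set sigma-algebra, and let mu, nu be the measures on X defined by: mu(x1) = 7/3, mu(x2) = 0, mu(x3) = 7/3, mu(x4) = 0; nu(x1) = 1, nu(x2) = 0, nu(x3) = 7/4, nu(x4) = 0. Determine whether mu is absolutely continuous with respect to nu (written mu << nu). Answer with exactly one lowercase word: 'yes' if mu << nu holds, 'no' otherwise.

mu << nu means: every nu-null measurable set is also mu-null; equivalently, for every atom x, if nu({x}) = 0 then mu({x}) = 0.
Checking each atom:
  x1: nu = 1 > 0 -> no constraint.
  x2: nu = 0, mu = 0 -> consistent with mu << nu.
  x3: nu = 7/4 > 0 -> no constraint.
  x4: nu = 0, mu = 0 -> consistent with mu << nu.
No atom violates the condition. Therefore mu << nu.

yes


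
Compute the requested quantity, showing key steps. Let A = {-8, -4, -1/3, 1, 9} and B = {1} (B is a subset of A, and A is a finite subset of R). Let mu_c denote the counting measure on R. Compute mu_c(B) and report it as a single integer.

Counting measure assigns mu_c(E) = |E| (number of elements) when E is finite.
B has 1 element(s), so mu_c(B) = 1.

1


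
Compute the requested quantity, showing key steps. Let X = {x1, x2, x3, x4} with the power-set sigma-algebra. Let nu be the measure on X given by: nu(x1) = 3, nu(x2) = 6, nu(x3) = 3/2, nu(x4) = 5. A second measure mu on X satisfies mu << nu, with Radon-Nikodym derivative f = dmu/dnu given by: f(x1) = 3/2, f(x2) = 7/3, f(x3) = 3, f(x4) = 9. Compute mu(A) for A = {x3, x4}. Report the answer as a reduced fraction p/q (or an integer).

By the defining property of the Radon-Nikodym derivative, for every measurable set A,
  mu(A) = integral_A f dnu.
Since nu is a discrete measure concentrated on the atoms of X, the integral over A reduces to the sum
  mu(A) = sum_{x in A} f(x) * nu({x}).
Computing each term:
  x3: f(x3) * nu(x3) = 3 * 3/2 = 9/2.
  x4: f(x4) * nu(x4) = 9 * 5 = 45.
Summing: mu(A) = 9/2 + 45 = 99/2.

99/2


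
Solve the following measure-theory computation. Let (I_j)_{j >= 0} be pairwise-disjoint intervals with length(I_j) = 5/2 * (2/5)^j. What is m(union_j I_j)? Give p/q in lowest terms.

By countable additivity of the Lebesgue measure on pairwise disjoint measurable sets,
  m(union_{j >= 0} I_j) = sum_{j >= 0} m(I_j) = sum_{j >= 0} a * r^j,
  with a = 5/2 and r = 2/5.
Since 0 < r = 2/5 < 1, the geometric series converges:
  sum_{j >= 0} a * r^j = a / (1 - r).
  = 5/2 / (1 - 2/5)
  = 5/2 / (3/5)
  = 25/6.

25/6


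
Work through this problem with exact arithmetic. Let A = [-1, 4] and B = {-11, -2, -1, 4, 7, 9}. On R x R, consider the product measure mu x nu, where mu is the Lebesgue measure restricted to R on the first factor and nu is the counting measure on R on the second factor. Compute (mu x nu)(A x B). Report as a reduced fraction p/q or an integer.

For a measurable rectangle A x B, the product measure satisfies
  (mu x nu)(A x B) = mu(A) * nu(B).
  mu(A) = 5.
  nu(B) = 6.
  (mu x nu)(A x B) = 5 * 6 = 30.

30


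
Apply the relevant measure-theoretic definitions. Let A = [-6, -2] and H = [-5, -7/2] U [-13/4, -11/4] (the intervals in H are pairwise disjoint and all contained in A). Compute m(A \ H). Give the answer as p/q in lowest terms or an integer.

The ambient interval has length m(A) = -2 - (-6) = 4.
Since the holes are disjoint and sit inside A, by finite additivity
  m(H) = sum_i (b_i - a_i), and m(A \ H) = m(A) - m(H).
Computing the hole measures:
  m(H_1) = -7/2 - (-5) = 3/2.
  m(H_2) = -11/4 - (-13/4) = 1/2.
Summed: m(H) = 3/2 + 1/2 = 2.
So m(A \ H) = 4 - 2 = 2.

2


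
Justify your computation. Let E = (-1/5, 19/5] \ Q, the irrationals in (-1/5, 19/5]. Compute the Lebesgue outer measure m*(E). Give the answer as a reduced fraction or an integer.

The interval I = (-1/5, 19/5] has m(I) = 19/5 - (-1/5) = 4 (endpoints are measure-zero, so open/closed/half-open agree). Write I = (I cap Q) u (I \ Q). The rationals in I are countable, so m*(I cap Q) = 0 (cover each rational by intervals whose total length is arbitrarily small). By countable subadditivity m*(I) <= m*(I cap Q) + m*(I \ Q), hence m*(I \ Q) >= m(I) = 4. The reverse inequality m*(I \ Q) <= m*(I) = 4 is trivial since (I \ Q) is a subset of I. Therefore m*(I \ Q) = 4.

4


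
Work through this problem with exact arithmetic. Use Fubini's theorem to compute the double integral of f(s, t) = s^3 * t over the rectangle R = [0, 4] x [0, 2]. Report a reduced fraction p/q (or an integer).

f(s, t) is a tensor product of a function of s and a function of t, and both factors are bounded continuous (hence Lebesgue integrable) on the rectangle, so Fubini's theorem applies:
  integral_R f d(m x m) = (integral_a1^b1 s^3 ds) * (integral_a2^b2 t dt).
Inner integral in s: integral_{0}^{4} s^3 ds = (4^4 - 0^4)/4
  = 64.
Inner integral in t: integral_{0}^{2} t dt = (2^2 - 0^2)/2
  = 2.
Product: (64) * (2) = 128.

128


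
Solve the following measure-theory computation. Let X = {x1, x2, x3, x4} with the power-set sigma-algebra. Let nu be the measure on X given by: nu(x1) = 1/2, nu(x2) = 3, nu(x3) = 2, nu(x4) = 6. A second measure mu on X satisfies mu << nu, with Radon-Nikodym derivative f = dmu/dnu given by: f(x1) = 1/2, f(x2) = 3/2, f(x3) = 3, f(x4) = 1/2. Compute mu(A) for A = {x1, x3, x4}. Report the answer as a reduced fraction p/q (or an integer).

By the defining property of the Radon-Nikodym derivative, for every measurable set A,
  mu(A) = integral_A f dnu.
Since nu is a discrete measure concentrated on the atoms of X, the integral over A reduces to the sum
  mu(A) = sum_{x in A} f(x) * nu({x}).
Computing each term:
  x1: f(x1) * nu(x1) = 1/2 * 1/2 = 1/4.
  x3: f(x3) * nu(x3) = 3 * 2 = 6.
  x4: f(x4) * nu(x4) = 1/2 * 6 = 3.
Summing: mu(A) = 1/4 + 6 + 3 = 37/4.

37/4


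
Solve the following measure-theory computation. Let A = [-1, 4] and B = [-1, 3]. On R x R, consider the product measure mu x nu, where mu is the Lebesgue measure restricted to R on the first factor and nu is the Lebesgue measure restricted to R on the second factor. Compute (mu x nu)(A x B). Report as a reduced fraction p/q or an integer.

For a measurable rectangle A x B, the product measure satisfies
  (mu x nu)(A x B) = mu(A) * nu(B).
  mu(A) = 5.
  nu(B) = 4.
  (mu x nu)(A x B) = 5 * 4 = 20.

20


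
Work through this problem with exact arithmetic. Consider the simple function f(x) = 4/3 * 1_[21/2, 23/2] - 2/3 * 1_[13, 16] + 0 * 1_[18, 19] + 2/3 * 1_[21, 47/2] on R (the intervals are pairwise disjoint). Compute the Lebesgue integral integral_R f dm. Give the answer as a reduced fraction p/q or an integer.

For a simple function f = sum_i c_i * 1_{A_i} with disjoint A_i,
  integral f dm = sum_i c_i * m(A_i).
Lengths of the A_i:
  m(A_1) = 23/2 - 21/2 = 1.
  m(A_2) = 16 - 13 = 3.
  m(A_3) = 19 - 18 = 1.
  m(A_4) = 47/2 - 21 = 5/2.
Contributions c_i * m(A_i):
  (4/3) * (1) = 4/3.
  (-2/3) * (3) = -2.
  (0) * (1) = 0.
  (2/3) * (5/2) = 5/3.
Total: 4/3 - 2 + 0 + 5/3 = 1.

1


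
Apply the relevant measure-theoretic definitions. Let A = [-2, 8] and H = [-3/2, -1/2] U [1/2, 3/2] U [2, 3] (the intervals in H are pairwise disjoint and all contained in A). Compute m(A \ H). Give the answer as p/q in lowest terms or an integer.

The ambient interval has length m(A) = 8 - (-2) = 10.
Since the holes are disjoint and sit inside A, by finite additivity
  m(H) = sum_i (b_i - a_i), and m(A \ H) = m(A) - m(H).
Computing the hole measures:
  m(H_1) = -1/2 - (-3/2) = 1.
  m(H_2) = 3/2 - 1/2 = 1.
  m(H_3) = 3 - 2 = 1.
Summed: m(H) = 1 + 1 + 1 = 3.
So m(A \ H) = 10 - 3 = 7.

7


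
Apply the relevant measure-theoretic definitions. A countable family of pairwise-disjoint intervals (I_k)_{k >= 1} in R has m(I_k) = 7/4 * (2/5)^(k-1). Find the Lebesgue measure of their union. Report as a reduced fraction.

By countable additivity of the Lebesgue measure on pairwise disjoint measurable sets,
  m(union_{k >= 1} I_k) = sum_{k >= 1} m(I_k) = sum_{k >= 1} a * r^(k-1),
  with a = 7/4 and r = 2/5.
Since 0 < r = 2/5 < 1, the geometric series converges:
  sum_{k >= 1} a * r^(k-1) = a / (1 - r).
  = 7/4 / (1 - 2/5)
  = 7/4 / (3/5)
  = 35/12.

35/12


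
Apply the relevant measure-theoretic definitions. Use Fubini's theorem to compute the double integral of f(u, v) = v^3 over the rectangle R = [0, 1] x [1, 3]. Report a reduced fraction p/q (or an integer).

f(u, v) is a tensor product of a function of u and a function of v, and both factors are bounded continuous (hence Lebesgue integrable) on the rectangle, so Fubini's theorem applies:
  integral_R f d(m x m) = (integral_a1^b1 1 du) * (integral_a2^b2 v^3 dv).
Inner integral in u: integral_{0}^{1} 1 du = (1^1 - 0^1)/1
  = 1.
Inner integral in v: integral_{1}^{3} v^3 dv = (3^4 - 1^4)/4
  = 20.
Product: (1) * (20) = 20.

20


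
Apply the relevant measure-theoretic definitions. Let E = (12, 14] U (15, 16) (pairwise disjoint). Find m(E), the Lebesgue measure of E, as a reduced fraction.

For pairwise disjoint intervals, m(union_i I_i) = sum_i m(I_i),
and m is invariant under swapping open/closed endpoints (single points have measure 0).
So m(E) = sum_i (b_i - a_i).
  I_1 has length 14 - 12 = 2.
  I_2 has length 16 - 15 = 1.
Summing:
  m(E) = 2 + 1 = 3.

3


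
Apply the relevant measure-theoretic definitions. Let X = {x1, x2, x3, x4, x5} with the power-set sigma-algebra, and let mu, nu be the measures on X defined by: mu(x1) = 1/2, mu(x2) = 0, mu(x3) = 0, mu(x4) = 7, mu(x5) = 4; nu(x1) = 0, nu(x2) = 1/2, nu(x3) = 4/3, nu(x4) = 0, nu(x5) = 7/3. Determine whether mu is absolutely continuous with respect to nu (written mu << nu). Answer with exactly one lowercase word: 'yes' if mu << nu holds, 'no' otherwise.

mu << nu means: every nu-null measurable set is also mu-null; equivalently, for every atom x, if nu({x}) = 0 then mu({x}) = 0.
Checking each atom:
  x1: nu = 0, mu = 1/2 > 0 -> violates mu << nu.
  x2: nu = 1/2 > 0 -> no constraint.
  x3: nu = 4/3 > 0 -> no constraint.
  x4: nu = 0, mu = 7 > 0 -> violates mu << nu.
  x5: nu = 7/3 > 0 -> no constraint.
The atom(s) x1, x4 violate the condition (nu = 0 but mu > 0). Therefore mu is NOT absolutely continuous w.r.t. nu.

no


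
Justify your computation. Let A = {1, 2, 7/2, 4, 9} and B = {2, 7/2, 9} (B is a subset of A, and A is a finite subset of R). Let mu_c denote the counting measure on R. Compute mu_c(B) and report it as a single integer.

Counting measure assigns mu_c(E) = |E| (number of elements) when E is finite.
B has 3 element(s), so mu_c(B) = 3.

3


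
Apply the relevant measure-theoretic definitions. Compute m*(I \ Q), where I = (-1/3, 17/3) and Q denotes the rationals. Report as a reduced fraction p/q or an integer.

The interval I = (-1/3, 17/3) has m(I) = 17/3 - (-1/3) = 6 (endpoints are measure-zero, so open/closed/half-open agree). Write I = (I cap Q) u (I \ Q). The rationals in I are countable, so m*(I cap Q) = 0 (cover each rational by intervals whose total length is arbitrarily small). By countable subadditivity m*(I) <= m*(I cap Q) + m*(I \ Q), hence m*(I \ Q) >= m(I) = 6. The reverse inequality m*(I \ Q) <= m*(I) = 6 is trivial since (I \ Q) is a subset of I. Therefore m*(I \ Q) = 6.

6


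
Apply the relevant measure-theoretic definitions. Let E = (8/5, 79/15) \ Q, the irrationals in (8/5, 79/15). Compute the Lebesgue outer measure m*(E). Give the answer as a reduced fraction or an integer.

The interval I = (8/5, 79/15) has m(I) = 79/15 - 8/5 = 11/3 (endpoints are measure-zero, so open/closed/half-open agree). Write I = (I cap Q) u (I \ Q). The rationals in I are countable, so m*(I cap Q) = 0 (cover each rational by intervals whose total length is arbitrarily small). By countable subadditivity m*(I) <= m*(I cap Q) + m*(I \ Q), hence m*(I \ Q) >= m(I) = 11/3. The reverse inequality m*(I \ Q) <= m*(I) = 11/3 is trivial since (I \ Q) is a subset of I. Therefore m*(I \ Q) = 11/3.

11/3


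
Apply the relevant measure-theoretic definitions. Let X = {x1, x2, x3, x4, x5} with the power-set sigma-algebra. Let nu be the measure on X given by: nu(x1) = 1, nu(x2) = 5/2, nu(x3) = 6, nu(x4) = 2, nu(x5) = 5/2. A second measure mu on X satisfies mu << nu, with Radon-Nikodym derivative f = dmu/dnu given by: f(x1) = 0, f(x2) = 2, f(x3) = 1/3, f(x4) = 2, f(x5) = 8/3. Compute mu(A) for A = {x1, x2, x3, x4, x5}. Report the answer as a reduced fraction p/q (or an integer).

By the defining property of the Radon-Nikodym derivative, for every measurable set A,
  mu(A) = integral_A f dnu.
Since nu is a discrete measure concentrated on the atoms of X, the integral over A reduces to the sum
  mu(A) = sum_{x in A} f(x) * nu({x}).
Computing each term:
  x1: f(x1) * nu(x1) = 0 * 1 = 0.
  x2: f(x2) * nu(x2) = 2 * 5/2 = 5.
  x3: f(x3) * nu(x3) = 1/3 * 6 = 2.
  x4: f(x4) * nu(x4) = 2 * 2 = 4.
  x5: f(x5) * nu(x5) = 8/3 * 5/2 = 20/3.
Summing: mu(A) = 0 + 5 + 2 + 4 + 20/3 = 53/3.

53/3


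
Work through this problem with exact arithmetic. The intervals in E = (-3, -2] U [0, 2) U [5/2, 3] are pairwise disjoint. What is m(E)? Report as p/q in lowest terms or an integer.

For pairwise disjoint intervals, m(union_i I_i) = sum_i m(I_i),
and m is invariant under swapping open/closed endpoints (single points have measure 0).
So m(E) = sum_i (b_i - a_i).
  I_1 has length -2 - (-3) = 1.
  I_2 has length 2 - 0 = 2.
  I_3 has length 3 - 5/2 = 1/2.
Summing:
  m(E) = 1 + 2 + 1/2 = 7/2.

7/2


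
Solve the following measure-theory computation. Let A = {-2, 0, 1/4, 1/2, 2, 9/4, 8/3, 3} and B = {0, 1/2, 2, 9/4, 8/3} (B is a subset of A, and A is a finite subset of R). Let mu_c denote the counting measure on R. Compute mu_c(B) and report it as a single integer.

Counting measure assigns mu_c(E) = |E| (number of elements) when E is finite.
B has 5 element(s), so mu_c(B) = 5.

5


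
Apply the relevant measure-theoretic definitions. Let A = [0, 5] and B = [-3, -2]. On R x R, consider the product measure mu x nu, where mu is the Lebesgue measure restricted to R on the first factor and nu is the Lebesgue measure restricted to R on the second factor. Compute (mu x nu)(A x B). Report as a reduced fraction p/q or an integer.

For a measurable rectangle A x B, the product measure satisfies
  (mu x nu)(A x B) = mu(A) * nu(B).
  mu(A) = 5.
  nu(B) = 1.
  (mu x nu)(A x B) = 5 * 1 = 5.

5


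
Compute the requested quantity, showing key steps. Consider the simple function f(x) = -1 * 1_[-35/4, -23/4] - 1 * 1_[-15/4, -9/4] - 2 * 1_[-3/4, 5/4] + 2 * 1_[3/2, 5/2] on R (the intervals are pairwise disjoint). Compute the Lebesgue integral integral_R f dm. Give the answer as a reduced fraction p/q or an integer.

For a simple function f = sum_i c_i * 1_{A_i} with disjoint A_i,
  integral f dm = sum_i c_i * m(A_i).
Lengths of the A_i:
  m(A_1) = -23/4 - (-35/4) = 3.
  m(A_2) = -9/4 - (-15/4) = 3/2.
  m(A_3) = 5/4 - (-3/4) = 2.
  m(A_4) = 5/2 - 3/2 = 1.
Contributions c_i * m(A_i):
  (-1) * (3) = -3.
  (-1) * (3/2) = -3/2.
  (-2) * (2) = -4.
  (2) * (1) = 2.
Total: -3 - 3/2 - 4 + 2 = -13/2.

-13/2


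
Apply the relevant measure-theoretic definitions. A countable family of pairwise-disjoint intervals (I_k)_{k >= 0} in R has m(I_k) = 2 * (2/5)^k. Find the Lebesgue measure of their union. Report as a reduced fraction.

By countable additivity of the Lebesgue measure on pairwise disjoint measurable sets,
  m(union_{k >= 0} I_k) = sum_{k >= 0} m(I_k) = sum_{k >= 0} a * r^k,
  with a = 2 and r = 2/5.
Since 0 < r = 2/5 < 1, the geometric series converges:
  sum_{k >= 0} a * r^k = a / (1 - r).
  = 2 / (1 - 2/5)
  = 2 / (3/5)
  = 10/3.

10/3


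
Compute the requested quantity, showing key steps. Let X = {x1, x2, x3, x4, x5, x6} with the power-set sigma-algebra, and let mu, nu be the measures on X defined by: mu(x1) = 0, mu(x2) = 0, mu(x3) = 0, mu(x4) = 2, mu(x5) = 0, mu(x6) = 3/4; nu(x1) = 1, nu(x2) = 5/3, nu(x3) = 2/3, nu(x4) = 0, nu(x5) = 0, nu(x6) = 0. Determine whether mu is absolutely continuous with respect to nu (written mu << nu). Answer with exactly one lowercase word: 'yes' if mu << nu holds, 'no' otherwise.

mu << nu means: every nu-null measurable set is also mu-null; equivalently, for every atom x, if nu({x}) = 0 then mu({x}) = 0.
Checking each atom:
  x1: nu = 1 > 0 -> no constraint.
  x2: nu = 5/3 > 0 -> no constraint.
  x3: nu = 2/3 > 0 -> no constraint.
  x4: nu = 0, mu = 2 > 0 -> violates mu << nu.
  x5: nu = 0, mu = 0 -> consistent with mu << nu.
  x6: nu = 0, mu = 3/4 > 0 -> violates mu << nu.
The atom(s) x4, x6 violate the condition (nu = 0 but mu > 0). Therefore mu is NOT absolutely continuous w.r.t. nu.

no


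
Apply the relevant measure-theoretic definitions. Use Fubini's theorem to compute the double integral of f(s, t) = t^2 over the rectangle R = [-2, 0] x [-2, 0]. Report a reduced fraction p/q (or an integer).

f(s, t) is a tensor product of a function of s and a function of t, and both factors are bounded continuous (hence Lebesgue integrable) on the rectangle, so Fubini's theorem applies:
  integral_R f d(m x m) = (integral_a1^b1 1 ds) * (integral_a2^b2 t^2 dt).
Inner integral in s: integral_{-2}^{0} 1 ds = (0^1 - (-2)^1)/1
  = 2.
Inner integral in t: integral_{-2}^{0} t^2 dt = (0^3 - (-2)^3)/3
  = 8/3.
Product: (2) * (8/3) = 16/3.

16/3


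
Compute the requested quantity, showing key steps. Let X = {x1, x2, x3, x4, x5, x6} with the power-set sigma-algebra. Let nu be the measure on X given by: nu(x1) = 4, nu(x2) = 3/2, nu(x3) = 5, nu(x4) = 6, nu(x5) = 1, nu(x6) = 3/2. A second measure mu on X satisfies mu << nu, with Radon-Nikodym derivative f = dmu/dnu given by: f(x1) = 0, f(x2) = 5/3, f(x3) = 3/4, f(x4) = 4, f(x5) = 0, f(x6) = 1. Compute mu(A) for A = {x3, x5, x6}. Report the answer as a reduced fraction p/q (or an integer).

By the defining property of the Radon-Nikodym derivative, for every measurable set A,
  mu(A) = integral_A f dnu.
Since nu is a discrete measure concentrated on the atoms of X, the integral over A reduces to the sum
  mu(A) = sum_{x in A} f(x) * nu({x}).
Computing each term:
  x3: f(x3) * nu(x3) = 3/4 * 5 = 15/4.
  x5: f(x5) * nu(x5) = 0 * 1 = 0.
  x6: f(x6) * nu(x6) = 1 * 3/2 = 3/2.
Summing: mu(A) = 15/4 + 0 + 3/2 = 21/4.

21/4


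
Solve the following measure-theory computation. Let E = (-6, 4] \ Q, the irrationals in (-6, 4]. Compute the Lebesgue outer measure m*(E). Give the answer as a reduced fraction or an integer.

The interval I = (-6, 4] has m(I) = 4 - (-6) = 10 (endpoints are measure-zero, so open/closed/half-open agree). Write I = (I cap Q) u (I \ Q). The rationals in I are countable, so m*(I cap Q) = 0 (cover each rational by intervals whose total length is arbitrarily small). By countable subadditivity m*(I) <= m*(I cap Q) + m*(I \ Q), hence m*(I \ Q) >= m(I) = 10. The reverse inequality m*(I \ Q) <= m*(I) = 10 is trivial since (I \ Q) is a subset of I. Therefore m*(I \ Q) = 10.

10


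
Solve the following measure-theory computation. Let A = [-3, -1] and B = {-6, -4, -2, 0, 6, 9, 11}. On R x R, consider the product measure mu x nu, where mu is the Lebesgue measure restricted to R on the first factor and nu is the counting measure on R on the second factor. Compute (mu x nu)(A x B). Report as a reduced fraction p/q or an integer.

For a measurable rectangle A x B, the product measure satisfies
  (mu x nu)(A x B) = mu(A) * nu(B).
  mu(A) = 2.
  nu(B) = 7.
  (mu x nu)(A x B) = 2 * 7 = 14.

14


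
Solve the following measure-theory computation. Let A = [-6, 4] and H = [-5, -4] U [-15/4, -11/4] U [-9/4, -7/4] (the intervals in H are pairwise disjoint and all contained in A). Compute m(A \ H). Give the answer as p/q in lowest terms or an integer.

The ambient interval has length m(A) = 4 - (-6) = 10.
Since the holes are disjoint and sit inside A, by finite additivity
  m(H) = sum_i (b_i - a_i), and m(A \ H) = m(A) - m(H).
Computing the hole measures:
  m(H_1) = -4 - (-5) = 1.
  m(H_2) = -11/4 - (-15/4) = 1.
  m(H_3) = -7/4 - (-9/4) = 1/2.
Summed: m(H) = 1 + 1 + 1/2 = 5/2.
So m(A \ H) = 10 - 5/2 = 15/2.

15/2


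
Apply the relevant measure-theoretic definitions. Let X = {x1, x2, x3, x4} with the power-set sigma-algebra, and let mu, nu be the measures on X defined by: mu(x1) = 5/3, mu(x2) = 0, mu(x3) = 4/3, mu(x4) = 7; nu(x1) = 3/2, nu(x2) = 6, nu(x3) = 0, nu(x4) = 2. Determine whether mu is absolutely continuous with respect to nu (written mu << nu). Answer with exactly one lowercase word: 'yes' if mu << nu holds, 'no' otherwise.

mu << nu means: every nu-null measurable set is also mu-null; equivalently, for every atom x, if nu({x}) = 0 then mu({x}) = 0.
Checking each atom:
  x1: nu = 3/2 > 0 -> no constraint.
  x2: nu = 6 > 0 -> no constraint.
  x3: nu = 0, mu = 4/3 > 0 -> violates mu << nu.
  x4: nu = 2 > 0 -> no constraint.
The atom(s) x3 violate the condition (nu = 0 but mu > 0). Therefore mu is NOT absolutely continuous w.r.t. nu.

no


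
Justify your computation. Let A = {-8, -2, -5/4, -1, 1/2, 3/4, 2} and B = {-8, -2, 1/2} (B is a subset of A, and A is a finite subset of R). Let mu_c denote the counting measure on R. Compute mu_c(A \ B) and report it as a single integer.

Counting measure assigns mu_c(E) = |E| (number of elements) when E is finite. For B subset A, A \ B is the set of elements of A not in B, so |A \ B| = |A| - |B|.
|A| = 7, |B| = 3, so mu_c(A \ B) = 7 - 3 = 4.

4


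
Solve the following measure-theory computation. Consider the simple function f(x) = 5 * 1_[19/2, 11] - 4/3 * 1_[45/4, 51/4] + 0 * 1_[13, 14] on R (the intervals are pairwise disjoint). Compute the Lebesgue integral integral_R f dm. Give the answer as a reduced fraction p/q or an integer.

For a simple function f = sum_i c_i * 1_{A_i} with disjoint A_i,
  integral f dm = sum_i c_i * m(A_i).
Lengths of the A_i:
  m(A_1) = 11 - 19/2 = 3/2.
  m(A_2) = 51/4 - 45/4 = 3/2.
  m(A_3) = 14 - 13 = 1.
Contributions c_i * m(A_i):
  (5) * (3/2) = 15/2.
  (-4/3) * (3/2) = -2.
  (0) * (1) = 0.
Total: 15/2 - 2 + 0 = 11/2.

11/2


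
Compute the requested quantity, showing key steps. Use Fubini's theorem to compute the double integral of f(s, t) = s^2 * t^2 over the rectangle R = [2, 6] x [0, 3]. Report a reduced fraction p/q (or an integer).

f(s, t) is a tensor product of a function of s and a function of t, and both factors are bounded continuous (hence Lebesgue integrable) on the rectangle, so Fubini's theorem applies:
  integral_R f d(m x m) = (integral_a1^b1 s^2 ds) * (integral_a2^b2 t^2 dt).
Inner integral in s: integral_{2}^{6} s^2 ds = (6^3 - 2^3)/3
  = 208/3.
Inner integral in t: integral_{0}^{3} t^2 dt = (3^3 - 0^3)/3
  = 9.
Product: (208/3) * (9) = 624.

624


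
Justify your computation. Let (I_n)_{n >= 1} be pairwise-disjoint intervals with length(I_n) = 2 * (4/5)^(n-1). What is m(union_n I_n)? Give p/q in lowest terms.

By countable additivity of the Lebesgue measure on pairwise disjoint measurable sets,
  m(union_{n >= 1} I_n) = sum_{n >= 1} m(I_n) = sum_{n >= 1} a * r^(n-1),
  with a = 2 and r = 4/5.
Since 0 < r = 4/5 < 1, the geometric series converges:
  sum_{n >= 1} a * r^(n-1) = a / (1 - r).
  = 2 / (1 - 4/5)
  = 2 / (1/5)
  = 10.

10


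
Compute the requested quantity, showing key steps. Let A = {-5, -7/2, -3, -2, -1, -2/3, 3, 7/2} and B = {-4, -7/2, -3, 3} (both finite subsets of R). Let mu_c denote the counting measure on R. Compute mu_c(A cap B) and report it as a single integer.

Counting measure on a finite set equals cardinality. mu_c(A cap B) = |A cap B| (elements appearing in both).
Enumerating the elements of A that also lie in B gives 3 element(s).
So mu_c(A cap B) = 3.

3


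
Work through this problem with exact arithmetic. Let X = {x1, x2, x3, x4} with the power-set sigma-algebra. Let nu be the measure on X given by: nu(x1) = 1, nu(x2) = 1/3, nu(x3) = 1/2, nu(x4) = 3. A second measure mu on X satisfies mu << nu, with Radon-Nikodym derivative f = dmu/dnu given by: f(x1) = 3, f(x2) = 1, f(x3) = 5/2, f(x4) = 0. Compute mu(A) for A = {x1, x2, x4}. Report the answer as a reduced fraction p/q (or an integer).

By the defining property of the Radon-Nikodym derivative, for every measurable set A,
  mu(A) = integral_A f dnu.
Since nu is a discrete measure concentrated on the atoms of X, the integral over A reduces to the sum
  mu(A) = sum_{x in A} f(x) * nu({x}).
Computing each term:
  x1: f(x1) * nu(x1) = 3 * 1 = 3.
  x2: f(x2) * nu(x2) = 1 * 1/3 = 1/3.
  x4: f(x4) * nu(x4) = 0 * 3 = 0.
Summing: mu(A) = 3 + 1/3 + 0 = 10/3.

10/3


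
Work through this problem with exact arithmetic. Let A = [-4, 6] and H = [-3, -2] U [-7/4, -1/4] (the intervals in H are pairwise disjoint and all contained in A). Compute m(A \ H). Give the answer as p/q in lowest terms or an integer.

The ambient interval has length m(A) = 6 - (-4) = 10.
Since the holes are disjoint and sit inside A, by finite additivity
  m(H) = sum_i (b_i - a_i), and m(A \ H) = m(A) - m(H).
Computing the hole measures:
  m(H_1) = -2 - (-3) = 1.
  m(H_2) = -1/4 - (-7/4) = 3/2.
Summed: m(H) = 1 + 3/2 = 5/2.
So m(A \ H) = 10 - 5/2 = 15/2.

15/2


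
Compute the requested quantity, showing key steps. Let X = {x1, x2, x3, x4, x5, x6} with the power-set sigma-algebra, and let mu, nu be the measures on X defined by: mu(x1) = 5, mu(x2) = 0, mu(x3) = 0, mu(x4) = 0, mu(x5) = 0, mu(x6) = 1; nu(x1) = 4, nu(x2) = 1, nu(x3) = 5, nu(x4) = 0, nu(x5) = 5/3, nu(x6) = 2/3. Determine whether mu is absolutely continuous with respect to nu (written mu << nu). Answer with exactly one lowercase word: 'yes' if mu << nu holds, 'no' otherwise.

mu << nu means: every nu-null measurable set is also mu-null; equivalently, for every atom x, if nu({x}) = 0 then mu({x}) = 0.
Checking each atom:
  x1: nu = 4 > 0 -> no constraint.
  x2: nu = 1 > 0 -> no constraint.
  x3: nu = 5 > 0 -> no constraint.
  x4: nu = 0, mu = 0 -> consistent with mu << nu.
  x5: nu = 5/3 > 0 -> no constraint.
  x6: nu = 2/3 > 0 -> no constraint.
No atom violates the condition. Therefore mu << nu.

yes


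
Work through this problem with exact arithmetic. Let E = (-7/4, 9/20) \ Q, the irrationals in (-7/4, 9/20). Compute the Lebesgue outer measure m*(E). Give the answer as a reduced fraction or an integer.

The interval I = (-7/4, 9/20) has m(I) = 9/20 - (-7/4) = 11/5 (endpoints are measure-zero, so open/closed/half-open agree). Write I = (I cap Q) u (I \ Q). The rationals in I are countable, so m*(I cap Q) = 0 (cover each rational by intervals whose total length is arbitrarily small). By countable subadditivity m*(I) <= m*(I cap Q) + m*(I \ Q), hence m*(I \ Q) >= m(I) = 11/5. The reverse inequality m*(I \ Q) <= m*(I) = 11/5 is trivial since (I \ Q) is a subset of I. Therefore m*(I \ Q) = 11/5.

11/5


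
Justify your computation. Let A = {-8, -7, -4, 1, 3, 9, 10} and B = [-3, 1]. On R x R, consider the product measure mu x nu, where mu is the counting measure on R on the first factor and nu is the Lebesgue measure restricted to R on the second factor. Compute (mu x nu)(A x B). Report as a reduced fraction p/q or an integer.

For a measurable rectangle A x B, the product measure satisfies
  (mu x nu)(A x B) = mu(A) * nu(B).
  mu(A) = 7.
  nu(B) = 4.
  (mu x nu)(A x B) = 7 * 4 = 28.

28


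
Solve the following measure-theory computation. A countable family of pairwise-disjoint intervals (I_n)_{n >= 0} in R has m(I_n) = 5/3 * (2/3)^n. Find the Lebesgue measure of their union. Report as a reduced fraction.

By countable additivity of the Lebesgue measure on pairwise disjoint measurable sets,
  m(union_{n >= 0} I_n) = sum_{n >= 0} m(I_n) = sum_{n >= 0} a * r^n,
  with a = 5/3 and r = 2/3.
Since 0 < r = 2/3 < 1, the geometric series converges:
  sum_{n >= 0} a * r^n = a / (1 - r).
  = 5/3 / (1 - 2/3)
  = 5/3 / (1/3)
  = 5.

5


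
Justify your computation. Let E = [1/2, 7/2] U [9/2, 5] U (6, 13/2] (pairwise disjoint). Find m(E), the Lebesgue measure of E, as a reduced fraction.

For pairwise disjoint intervals, m(union_i I_i) = sum_i m(I_i),
and m is invariant under swapping open/closed endpoints (single points have measure 0).
So m(E) = sum_i (b_i - a_i).
  I_1 has length 7/2 - 1/2 = 3.
  I_2 has length 5 - 9/2 = 1/2.
  I_3 has length 13/2 - 6 = 1/2.
Summing:
  m(E) = 3 + 1/2 + 1/2 = 4.

4


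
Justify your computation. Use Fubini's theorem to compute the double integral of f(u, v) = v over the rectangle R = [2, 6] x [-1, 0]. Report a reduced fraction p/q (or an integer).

f(u, v) is a tensor product of a function of u and a function of v, and both factors are bounded continuous (hence Lebesgue integrable) on the rectangle, so Fubini's theorem applies:
  integral_R f d(m x m) = (integral_a1^b1 1 du) * (integral_a2^b2 v dv).
Inner integral in u: integral_{2}^{6} 1 du = (6^1 - 2^1)/1
  = 4.
Inner integral in v: integral_{-1}^{0} v dv = (0^2 - (-1)^2)/2
  = -1/2.
Product: (4) * (-1/2) = -2.

-2


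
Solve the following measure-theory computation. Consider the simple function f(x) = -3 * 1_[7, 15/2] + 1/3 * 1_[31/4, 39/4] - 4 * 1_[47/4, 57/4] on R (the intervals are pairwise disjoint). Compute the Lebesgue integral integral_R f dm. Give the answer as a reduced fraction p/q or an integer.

For a simple function f = sum_i c_i * 1_{A_i} with disjoint A_i,
  integral f dm = sum_i c_i * m(A_i).
Lengths of the A_i:
  m(A_1) = 15/2 - 7 = 1/2.
  m(A_2) = 39/4 - 31/4 = 2.
  m(A_3) = 57/4 - 47/4 = 5/2.
Contributions c_i * m(A_i):
  (-3) * (1/2) = -3/2.
  (1/3) * (2) = 2/3.
  (-4) * (5/2) = -10.
Total: -3/2 + 2/3 - 10 = -65/6.

-65/6


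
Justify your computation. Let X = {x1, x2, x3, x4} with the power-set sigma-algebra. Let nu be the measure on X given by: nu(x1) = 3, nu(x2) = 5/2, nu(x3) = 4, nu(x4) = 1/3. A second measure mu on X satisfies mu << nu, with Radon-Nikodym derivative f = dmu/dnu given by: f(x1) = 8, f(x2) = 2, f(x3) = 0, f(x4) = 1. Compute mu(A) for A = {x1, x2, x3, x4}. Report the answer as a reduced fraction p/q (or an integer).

By the defining property of the Radon-Nikodym derivative, for every measurable set A,
  mu(A) = integral_A f dnu.
Since nu is a discrete measure concentrated on the atoms of X, the integral over A reduces to the sum
  mu(A) = sum_{x in A} f(x) * nu({x}).
Computing each term:
  x1: f(x1) * nu(x1) = 8 * 3 = 24.
  x2: f(x2) * nu(x2) = 2 * 5/2 = 5.
  x3: f(x3) * nu(x3) = 0 * 4 = 0.
  x4: f(x4) * nu(x4) = 1 * 1/3 = 1/3.
Summing: mu(A) = 24 + 5 + 0 + 1/3 = 88/3.

88/3


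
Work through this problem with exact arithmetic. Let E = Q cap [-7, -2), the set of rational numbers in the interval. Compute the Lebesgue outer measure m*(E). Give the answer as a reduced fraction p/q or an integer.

E = Q cap [-7, -2) is a subset of Q, which is countable. Enumerate Q = {q_1, q_2, ...}; for any eps > 0, cover q_k by the open interval (q_k - eps/2^(k+1), q_k + eps/2^(k+1)), of length eps/2^k. The total cover length is sum_{k>=1} eps/2^k = eps. Hence m*(E) <= m*(Q) <= eps for every eps > 0, and since outer measure is non-negative, m*(E) = 0.

0


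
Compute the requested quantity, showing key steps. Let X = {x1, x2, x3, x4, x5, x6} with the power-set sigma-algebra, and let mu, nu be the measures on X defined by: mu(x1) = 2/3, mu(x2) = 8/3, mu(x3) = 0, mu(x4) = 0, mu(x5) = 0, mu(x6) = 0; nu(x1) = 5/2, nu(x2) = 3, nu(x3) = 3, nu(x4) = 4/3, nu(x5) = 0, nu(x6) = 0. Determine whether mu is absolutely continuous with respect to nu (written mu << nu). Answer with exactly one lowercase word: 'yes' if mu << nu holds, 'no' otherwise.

mu << nu means: every nu-null measurable set is also mu-null; equivalently, for every atom x, if nu({x}) = 0 then mu({x}) = 0.
Checking each atom:
  x1: nu = 5/2 > 0 -> no constraint.
  x2: nu = 3 > 0 -> no constraint.
  x3: nu = 3 > 0 -> no constraint.
  x4: nu = 4/3 > 0 -> no constraint.
  x5: nu = 0, mu = 0 -> consistent with mu << nu.
  x6: nu = 0, mu = 0 -> consistent with mu << nu.
No atom violates the condition. Therefore mu << nu.

yes


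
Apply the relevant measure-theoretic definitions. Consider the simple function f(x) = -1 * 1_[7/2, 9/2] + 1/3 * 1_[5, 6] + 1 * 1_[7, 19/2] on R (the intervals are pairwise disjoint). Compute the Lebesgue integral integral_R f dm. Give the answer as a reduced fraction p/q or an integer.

For a simple function f = sum_i c_i * 1_{A_i} with disjoint A_i,
  integral f dm = sum_i c_i * m(A_i).
Lengths of the A_i:
  m(A_1) = 9/2 - 7/2 = 1.
  m(A_2) = 6 - 5 = 1.
  m(A_3) = 19/2 - 7 = 5/2.
Contributions c_i * m(A_i):
  (-1) * (1) = -1.
  (1/3) * (1) = 1/3.
  (1) * (5/2) = 5/2.
Total: -1 + 1/3 + 5/2 = 11/6.

11/6


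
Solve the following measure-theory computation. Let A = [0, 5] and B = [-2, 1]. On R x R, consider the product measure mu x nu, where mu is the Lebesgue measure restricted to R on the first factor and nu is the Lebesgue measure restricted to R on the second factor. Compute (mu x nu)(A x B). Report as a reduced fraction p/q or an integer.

For a measurable rectangle A x B, the product measure satisfies
  (mu x nu)(A x B) = mu(A) * nu(B).
  mu(A) = 5.
  nu(B) = 3.
  (mu x nu)(A x B) = 5 * 3 = 15.

15


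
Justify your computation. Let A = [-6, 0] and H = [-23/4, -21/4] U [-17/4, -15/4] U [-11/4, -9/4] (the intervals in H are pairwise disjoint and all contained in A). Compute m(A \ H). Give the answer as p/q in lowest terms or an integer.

The ambient interval has length m(A) = 0 - (-6) = 6.
Since the holes are disjoint and sit inside A, by finite additivity
  m(H) = sum_i (b_i - a_i), and m(A \ H) = m(A) - m(H).
Computing the hole measures:
  m(H_1) = -21/4 - (-23/4) = 1/2.
  m(H_2) = -15/4 - (-17/4) = 1/2.
  m(H_3) = -9/4 - (-11/4) = 1/2.
Summed: m(H) = 1/2 + 1/2 + 1/2 = 3/2.
So m(A \ H) = 6 - 3/2 = 9/2.

9/2


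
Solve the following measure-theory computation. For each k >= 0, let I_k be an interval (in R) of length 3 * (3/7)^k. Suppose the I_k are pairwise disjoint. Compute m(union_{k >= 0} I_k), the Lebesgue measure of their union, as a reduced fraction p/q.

By countable additivity of the Lebesgue measure on pairwise disjoint measurable sets,
  m(union_{k >= 0} I_k) = sum_{k >= 0} m(I_k) = sum_{k >= 0} a * r^k,
  with a = 3 and r = 3/7.
Since 0 < r = 3/7 < 1, the geometric series converges:
  sum_{k >= 0} a * r^k = a / (1 - r).
  = 3 / (1 - 3/7)
  = 3 / (4/7)
  = 21/4.

21/4


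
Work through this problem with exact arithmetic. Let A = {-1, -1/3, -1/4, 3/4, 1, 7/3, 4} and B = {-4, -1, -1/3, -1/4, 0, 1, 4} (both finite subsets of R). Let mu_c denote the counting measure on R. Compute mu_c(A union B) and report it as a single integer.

Counting measure on a finite set equals cardinality. By inclusion-exclusion, |A union B| = |A| + |B| - |A cap B|.
|A| = 7, |B| = 7, |A cap B| = 5.
So mu_c(A union B) = 7 + 7 - 5 = 9.

9


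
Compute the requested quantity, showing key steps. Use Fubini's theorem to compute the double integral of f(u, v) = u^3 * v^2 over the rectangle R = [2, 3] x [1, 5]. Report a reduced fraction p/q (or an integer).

f(u, v) is a tensor product of a function of u and a function of v, and both factors are bounded continuous (hence Lebesgue integrable) on the rectangle, so Fubini's theorem applies:
  integral_R f d(m x m) = (integral_a1^b1 u^3 du) * (integral_a2^b2 v^2 dv).
Inner integral in u: integral_{2}^{3} u^3 du = (3^4 - 2^4)/4
  = 65/4.
Inner integral in v: integral_{1}^{5} v^2 dv = (5^3 - 1^3)/3
  = 124/3.
Product: (65/4) * (124/3) = 2015/3.

2015/3


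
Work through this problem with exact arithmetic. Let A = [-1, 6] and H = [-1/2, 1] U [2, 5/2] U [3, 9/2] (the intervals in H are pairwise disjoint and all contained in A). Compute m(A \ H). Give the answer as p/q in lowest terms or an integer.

The ambient interval has length m(A) = 6 - (-1) = 7.
Since the holes are disjoint and sit inside A, by finite additivity
  m(H) = sum_i (b_i - a_i), and m(A \ H) = m(A) - m(H).
Computing the hole measures:
  m(H_1) = 1 - (-1/2) = 3/2.
  m(H_2) = 5/2 - 2 = 1/2.
  m(H_3) = 9/2 - 3 = 3/2.
Summed: m(H) = 3/2 + 1/2 + 3/2 = 7/2.
So m(A \ H) = 7 - 7/2 = 7/2.

7/2


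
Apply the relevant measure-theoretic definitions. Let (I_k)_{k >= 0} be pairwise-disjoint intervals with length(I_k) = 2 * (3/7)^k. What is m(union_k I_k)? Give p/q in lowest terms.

By countable additivity of the Lebesgue measure on pairwise disjoint measurable sets,
  m(union_{k >= 0} I_k) = sum_{k >= 0} m(I_k) = sum_{k >= 0} a * r^k,
  with a = 2 and r = 3/7.
Since 0 < r = 3/7 < 1, the geometric series converges:
  sum_{k >= 0} a * r^k = a / (1 - r).
  = 2 / (1 - 3/7)
  = 2 / (4/7)
  = 7/2.

7/2


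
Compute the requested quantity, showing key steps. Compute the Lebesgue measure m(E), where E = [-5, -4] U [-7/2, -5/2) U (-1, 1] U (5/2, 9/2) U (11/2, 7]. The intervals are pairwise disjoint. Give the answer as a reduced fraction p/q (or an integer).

For pairwise disjoint intervals, m(union_i I_i) = sum_i m(I_i),
and m is invariant under swapping open/closed endpoints (single points have measure 0).
So m(E) = sum_i (b_i - a_i).
  I_1 has length -4 - (-5) = 1.
  I_2 has length -5/2 - (-7/2) = 1.
  I_3 has length 1 - (-1) = 2.
  I_4 has length 9/2 - 5/2 = 2.
  I_5 has length 7 - 11/2 = 3/2.
Summing:
  m(E) = 1 + 1 + 2 + 2 + 3/2 = 15/2.

15/2


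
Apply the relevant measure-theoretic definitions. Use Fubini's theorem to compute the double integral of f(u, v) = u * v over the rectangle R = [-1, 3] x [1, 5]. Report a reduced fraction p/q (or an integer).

f(u, v) is a tensor product of a function of u and a function of v, and both factors are bounded continuous (hence Lebesgue integrable) on the rectangle, so Fubini's theorem applies:
  integral_R f d(m x m) = (integral_a1^b1 u du) * (integral_a2^b2 v dv).
Inner integral in u: integral_{-1}^{3} u du = (3^2 - (-1)^2)/2
  = 4.
Inner integral in v: integral_{1}^{5} v dv = (5^2 - 1^2)/2
  = 12.
Product: (4) * (12) = 48.

48
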